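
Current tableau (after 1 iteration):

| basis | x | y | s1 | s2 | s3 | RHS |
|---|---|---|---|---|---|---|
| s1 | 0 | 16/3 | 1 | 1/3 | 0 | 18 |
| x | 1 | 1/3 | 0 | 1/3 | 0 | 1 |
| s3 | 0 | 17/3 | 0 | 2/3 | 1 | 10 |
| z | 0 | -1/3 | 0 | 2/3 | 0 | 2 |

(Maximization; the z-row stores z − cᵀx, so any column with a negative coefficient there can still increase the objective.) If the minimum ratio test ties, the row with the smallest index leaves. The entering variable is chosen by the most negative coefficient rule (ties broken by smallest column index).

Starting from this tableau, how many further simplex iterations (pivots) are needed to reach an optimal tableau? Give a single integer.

1

pivot: y in, s3 out → z = 44/17
No improving column remains; optimal.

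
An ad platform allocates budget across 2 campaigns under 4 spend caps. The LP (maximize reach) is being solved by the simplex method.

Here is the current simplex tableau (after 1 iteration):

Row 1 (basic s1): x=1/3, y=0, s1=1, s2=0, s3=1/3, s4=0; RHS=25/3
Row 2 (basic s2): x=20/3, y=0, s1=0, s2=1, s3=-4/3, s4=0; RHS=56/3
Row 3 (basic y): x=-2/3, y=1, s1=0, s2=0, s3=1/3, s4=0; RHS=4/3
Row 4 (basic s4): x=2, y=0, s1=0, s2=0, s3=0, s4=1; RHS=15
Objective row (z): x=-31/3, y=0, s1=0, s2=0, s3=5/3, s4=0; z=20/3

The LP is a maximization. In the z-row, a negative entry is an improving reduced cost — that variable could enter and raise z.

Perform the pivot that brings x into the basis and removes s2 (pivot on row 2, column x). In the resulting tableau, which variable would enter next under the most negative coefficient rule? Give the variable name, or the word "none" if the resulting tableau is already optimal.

Pivot element 20/3. New z-row = old z-row − (-31/3)·(row 2/(20/3)).
Updated z-row coefficients: x: 0, y: 0, s1: 0, s2: 31/20, s3: -2/5, s4: 0.
The most negative is -2/5 in column s3, so s3 would enter next.

s3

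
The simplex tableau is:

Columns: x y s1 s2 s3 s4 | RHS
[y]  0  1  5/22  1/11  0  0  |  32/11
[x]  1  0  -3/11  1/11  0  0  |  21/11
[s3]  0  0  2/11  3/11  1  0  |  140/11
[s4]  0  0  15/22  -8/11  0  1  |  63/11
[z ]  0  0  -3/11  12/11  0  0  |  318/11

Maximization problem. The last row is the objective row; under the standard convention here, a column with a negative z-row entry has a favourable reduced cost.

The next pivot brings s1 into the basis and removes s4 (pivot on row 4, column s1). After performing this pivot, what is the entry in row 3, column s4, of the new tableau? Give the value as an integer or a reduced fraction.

-4/15

Pivot element is row 4, column s1: 15/22.
Normalize row 4: new (row 4, s4) = 1/(15/22) = 22/15.
row 3 ← row 3 − (2/11)·(new row 4): 0 − (2/11)·(22/15) = -4/15.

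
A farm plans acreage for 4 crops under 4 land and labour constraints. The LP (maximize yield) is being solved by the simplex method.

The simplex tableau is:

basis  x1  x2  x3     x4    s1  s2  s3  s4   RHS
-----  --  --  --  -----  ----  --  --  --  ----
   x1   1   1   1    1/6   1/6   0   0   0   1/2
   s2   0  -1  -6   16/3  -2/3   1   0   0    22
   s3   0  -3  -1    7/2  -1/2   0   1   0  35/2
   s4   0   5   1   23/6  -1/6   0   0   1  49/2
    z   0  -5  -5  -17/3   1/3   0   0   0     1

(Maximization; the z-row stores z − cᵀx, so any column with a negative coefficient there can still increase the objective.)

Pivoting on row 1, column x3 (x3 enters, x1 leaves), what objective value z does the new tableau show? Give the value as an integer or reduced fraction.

Minimum ratio for x3: (1/2)/1 = 1/2.
z changes by −(z-row coeff of x3)·ratio = −(-5)·(1/2) = 5/2.
New z = 1 + (5/2) = 7/2.

7/2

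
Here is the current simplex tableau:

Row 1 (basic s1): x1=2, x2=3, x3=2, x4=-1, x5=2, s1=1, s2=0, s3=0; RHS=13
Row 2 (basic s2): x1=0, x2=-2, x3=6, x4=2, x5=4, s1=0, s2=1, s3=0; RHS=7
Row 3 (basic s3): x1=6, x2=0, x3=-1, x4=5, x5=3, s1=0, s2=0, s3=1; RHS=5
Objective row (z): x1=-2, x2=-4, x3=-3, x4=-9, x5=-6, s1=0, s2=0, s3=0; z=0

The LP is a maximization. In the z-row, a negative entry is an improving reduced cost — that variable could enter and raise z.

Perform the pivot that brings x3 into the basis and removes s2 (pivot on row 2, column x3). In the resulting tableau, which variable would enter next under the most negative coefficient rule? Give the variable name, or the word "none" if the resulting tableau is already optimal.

Pivot element 6. New z-row = old z-row − (-3)·(row 2/6).
Updated z-row coefficients: x1: -2, x2: -5, x3: 0, x4: -8, x5: -4, s1: 0, s2: 1/2, s3: 0.
The most negative is -8 in column x4, so x4 would enter next.

x4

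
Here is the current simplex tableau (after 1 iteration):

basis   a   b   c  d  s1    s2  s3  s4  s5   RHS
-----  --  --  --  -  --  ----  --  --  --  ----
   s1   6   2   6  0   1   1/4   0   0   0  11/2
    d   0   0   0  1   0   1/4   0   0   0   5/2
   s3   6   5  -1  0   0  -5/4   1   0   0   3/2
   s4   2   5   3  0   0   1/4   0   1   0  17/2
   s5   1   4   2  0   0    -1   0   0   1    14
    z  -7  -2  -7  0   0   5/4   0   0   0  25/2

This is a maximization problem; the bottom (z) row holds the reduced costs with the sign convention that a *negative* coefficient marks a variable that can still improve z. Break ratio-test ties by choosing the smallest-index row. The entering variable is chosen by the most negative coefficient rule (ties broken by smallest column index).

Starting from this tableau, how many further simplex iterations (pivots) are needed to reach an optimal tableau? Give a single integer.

pivot: a in, s3 out → z = 57/4
pivot: c in, s1 out → z = 227/12
No improving column remains; optimal.

2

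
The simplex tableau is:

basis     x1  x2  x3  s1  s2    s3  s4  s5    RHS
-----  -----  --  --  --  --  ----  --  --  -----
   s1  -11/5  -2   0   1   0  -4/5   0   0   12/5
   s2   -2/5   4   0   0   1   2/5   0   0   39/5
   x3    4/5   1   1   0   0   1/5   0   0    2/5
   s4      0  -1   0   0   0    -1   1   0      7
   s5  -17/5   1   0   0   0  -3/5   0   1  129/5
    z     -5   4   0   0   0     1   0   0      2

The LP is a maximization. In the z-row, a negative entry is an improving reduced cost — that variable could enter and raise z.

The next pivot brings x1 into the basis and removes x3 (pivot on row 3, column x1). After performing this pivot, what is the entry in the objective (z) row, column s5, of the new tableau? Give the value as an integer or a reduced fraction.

Pivot element is row 3, column x1: 4/5.
Normalize row 3: new (row 3, s5) = 0/(4/5) = 0.
z-row ← z-row − (-5)·(new row 3): 0 − (-5)·0 = 0.

0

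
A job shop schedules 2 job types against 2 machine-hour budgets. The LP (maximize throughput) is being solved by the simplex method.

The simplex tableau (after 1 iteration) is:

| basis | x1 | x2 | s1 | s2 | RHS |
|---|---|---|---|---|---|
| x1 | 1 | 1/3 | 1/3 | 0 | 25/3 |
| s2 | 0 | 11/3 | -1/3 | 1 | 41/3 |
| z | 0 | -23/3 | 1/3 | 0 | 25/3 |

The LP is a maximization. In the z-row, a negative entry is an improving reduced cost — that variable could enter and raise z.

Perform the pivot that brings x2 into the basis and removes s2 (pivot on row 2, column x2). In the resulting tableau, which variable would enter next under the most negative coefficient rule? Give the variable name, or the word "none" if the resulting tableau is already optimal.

Pivot element 11/3. New z-row = old z-row − (-23/3)·(row 2/(11/3)).
Updated z-row coefficients: x1: 0, x2: 0, s1: -4/11, s2: 23/11.
The most negative is -4/11 in column s1, so s1 would enter next.

s1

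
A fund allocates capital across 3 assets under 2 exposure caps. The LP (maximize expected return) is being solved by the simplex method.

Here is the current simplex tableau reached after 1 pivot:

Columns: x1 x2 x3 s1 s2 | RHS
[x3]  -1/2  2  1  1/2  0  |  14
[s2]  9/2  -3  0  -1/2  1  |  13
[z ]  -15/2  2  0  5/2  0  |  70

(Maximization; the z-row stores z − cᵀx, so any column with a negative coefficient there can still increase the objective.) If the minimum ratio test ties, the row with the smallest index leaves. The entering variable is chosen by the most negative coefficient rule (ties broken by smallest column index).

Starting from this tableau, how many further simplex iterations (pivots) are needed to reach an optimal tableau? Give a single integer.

2

pivot: x1 in, s2 out → z = 275/3
pivot: x2 in, x3 out → z = 1792/15
No improving column remains; optimal.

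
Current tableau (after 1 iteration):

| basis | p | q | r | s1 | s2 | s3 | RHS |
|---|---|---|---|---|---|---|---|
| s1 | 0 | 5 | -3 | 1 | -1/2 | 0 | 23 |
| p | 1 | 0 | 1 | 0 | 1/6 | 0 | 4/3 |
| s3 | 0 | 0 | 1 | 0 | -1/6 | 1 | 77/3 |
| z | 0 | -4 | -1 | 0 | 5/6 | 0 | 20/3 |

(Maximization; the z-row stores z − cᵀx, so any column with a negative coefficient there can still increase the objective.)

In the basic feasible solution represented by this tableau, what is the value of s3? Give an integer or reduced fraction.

s3 is basic (row 3); its value is the RHS of that row: 77/3.

77/3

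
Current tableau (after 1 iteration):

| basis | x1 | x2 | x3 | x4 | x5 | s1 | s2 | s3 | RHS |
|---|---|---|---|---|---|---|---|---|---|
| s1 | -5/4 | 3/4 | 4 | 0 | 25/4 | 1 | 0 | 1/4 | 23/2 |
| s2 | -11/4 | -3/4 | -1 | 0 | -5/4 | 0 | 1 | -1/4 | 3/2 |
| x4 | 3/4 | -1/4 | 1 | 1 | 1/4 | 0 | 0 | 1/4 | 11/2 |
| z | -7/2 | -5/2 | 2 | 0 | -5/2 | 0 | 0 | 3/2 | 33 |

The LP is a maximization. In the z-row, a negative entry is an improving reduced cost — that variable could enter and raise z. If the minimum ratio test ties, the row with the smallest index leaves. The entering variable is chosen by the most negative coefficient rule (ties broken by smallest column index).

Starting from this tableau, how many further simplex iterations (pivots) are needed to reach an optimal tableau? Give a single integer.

2

pivot: x1 in, x4 out → z = 176/3
pivot: x2 in, s1 out → z = 286
No improving column remains; optimal.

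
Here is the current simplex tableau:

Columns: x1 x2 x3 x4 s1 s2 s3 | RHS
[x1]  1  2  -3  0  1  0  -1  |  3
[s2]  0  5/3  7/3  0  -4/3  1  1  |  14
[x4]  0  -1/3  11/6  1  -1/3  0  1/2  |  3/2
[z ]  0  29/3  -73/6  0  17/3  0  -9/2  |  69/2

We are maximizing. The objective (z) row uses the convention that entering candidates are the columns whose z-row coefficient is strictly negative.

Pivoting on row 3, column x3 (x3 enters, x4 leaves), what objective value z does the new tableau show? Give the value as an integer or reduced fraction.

Minimum ratio for x3: (3/2)/(11/6) = 9/11.
z changes by −(z-row coeff of x3)·ratio = −(-73/6)·(9/11) = 219/22.
New z = 69/2 + (219/22) = 489/11.

489/11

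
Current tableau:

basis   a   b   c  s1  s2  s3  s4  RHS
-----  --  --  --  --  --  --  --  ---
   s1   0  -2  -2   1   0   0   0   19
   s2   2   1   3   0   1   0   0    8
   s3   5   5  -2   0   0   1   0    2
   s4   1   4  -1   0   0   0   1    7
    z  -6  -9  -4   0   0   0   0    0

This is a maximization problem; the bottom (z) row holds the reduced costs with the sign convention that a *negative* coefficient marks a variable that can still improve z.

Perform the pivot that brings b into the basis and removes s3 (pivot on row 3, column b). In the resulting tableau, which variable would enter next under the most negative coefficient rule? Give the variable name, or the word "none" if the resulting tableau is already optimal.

c

Pivot element 5. New z-row = old z-row − (-9)·(row 3/5).
Updated z-row coefficients: a: 3, b: 0, c: -38/5, s1: 0, s2: 0, s3: 9/5, s4: 0.
The most negative is -38/5 in column c, so c would enter next.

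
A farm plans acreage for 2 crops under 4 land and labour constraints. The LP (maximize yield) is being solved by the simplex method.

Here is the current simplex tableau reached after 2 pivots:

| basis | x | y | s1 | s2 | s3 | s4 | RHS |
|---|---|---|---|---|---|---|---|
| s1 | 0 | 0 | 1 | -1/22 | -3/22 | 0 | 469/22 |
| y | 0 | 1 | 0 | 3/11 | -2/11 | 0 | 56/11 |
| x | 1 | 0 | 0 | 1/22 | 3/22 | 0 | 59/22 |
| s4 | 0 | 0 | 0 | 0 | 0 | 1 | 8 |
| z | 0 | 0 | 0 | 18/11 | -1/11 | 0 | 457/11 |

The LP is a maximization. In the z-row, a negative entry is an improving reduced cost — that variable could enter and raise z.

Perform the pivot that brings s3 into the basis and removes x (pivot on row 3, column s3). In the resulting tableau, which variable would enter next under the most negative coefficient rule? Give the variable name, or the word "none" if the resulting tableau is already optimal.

none

Pivot element 3/22. New z-row = old z-row − (-1/11)·(row 3/(3/22)).
Updated z-row coefficients: x: 2/3, y: 0, s1: 0, s2: 5/3, s3: 0, s4: 0.
No coefficient is strictly negative; the tableau after this pivot is optimal.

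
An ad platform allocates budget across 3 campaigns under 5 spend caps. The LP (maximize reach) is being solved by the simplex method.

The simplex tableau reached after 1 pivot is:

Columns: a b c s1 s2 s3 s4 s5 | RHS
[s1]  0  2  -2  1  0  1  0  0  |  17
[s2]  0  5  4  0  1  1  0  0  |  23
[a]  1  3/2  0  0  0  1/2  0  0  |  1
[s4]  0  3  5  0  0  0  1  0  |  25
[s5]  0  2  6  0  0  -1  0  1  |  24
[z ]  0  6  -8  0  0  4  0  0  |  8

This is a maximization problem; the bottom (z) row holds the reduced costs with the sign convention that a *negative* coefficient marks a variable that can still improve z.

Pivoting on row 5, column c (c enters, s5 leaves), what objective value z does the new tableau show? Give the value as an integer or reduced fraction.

40

Minimum ratio for c: 24/6 = 4.
z changes by −(z-row coeff of c)·ratio = −(-8)·4 = 32.
New z = 8 + 32 = 40.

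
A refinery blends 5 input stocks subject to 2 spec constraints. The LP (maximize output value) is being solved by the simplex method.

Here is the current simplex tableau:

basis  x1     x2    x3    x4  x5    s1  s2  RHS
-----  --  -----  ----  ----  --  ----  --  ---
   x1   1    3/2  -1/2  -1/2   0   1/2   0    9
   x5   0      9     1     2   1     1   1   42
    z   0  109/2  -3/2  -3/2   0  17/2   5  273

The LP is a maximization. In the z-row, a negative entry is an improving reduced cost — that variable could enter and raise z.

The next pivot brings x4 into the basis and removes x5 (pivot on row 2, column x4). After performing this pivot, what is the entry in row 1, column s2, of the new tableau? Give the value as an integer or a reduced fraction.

1/4

Pivot element is row 2, column x4: 2.
Normalize row 2: new (row 2, s2) = 1/2 = 1/2.
row 1 ← row 1 − (-1/2)·(new row 2): 0 − (-1/2)·(1/2) = 1/4.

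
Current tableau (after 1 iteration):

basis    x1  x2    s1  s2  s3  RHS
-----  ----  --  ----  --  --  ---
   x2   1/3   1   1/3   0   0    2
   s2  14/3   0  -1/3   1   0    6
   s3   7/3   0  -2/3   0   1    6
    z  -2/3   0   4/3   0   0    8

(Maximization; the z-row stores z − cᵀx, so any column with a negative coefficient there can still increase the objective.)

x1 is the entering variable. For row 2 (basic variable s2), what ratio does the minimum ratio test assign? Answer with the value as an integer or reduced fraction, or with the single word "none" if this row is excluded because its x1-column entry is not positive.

9/7

Ratio = RHS / (x1 entry) = 6 / (14/3) = 9/7.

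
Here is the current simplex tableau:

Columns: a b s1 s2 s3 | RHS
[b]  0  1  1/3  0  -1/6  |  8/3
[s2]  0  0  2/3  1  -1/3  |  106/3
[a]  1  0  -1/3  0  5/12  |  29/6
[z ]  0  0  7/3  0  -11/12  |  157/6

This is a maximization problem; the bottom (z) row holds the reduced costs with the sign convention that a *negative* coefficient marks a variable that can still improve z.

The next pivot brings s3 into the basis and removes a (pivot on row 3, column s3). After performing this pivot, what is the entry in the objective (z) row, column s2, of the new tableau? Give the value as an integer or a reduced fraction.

0

Pivot element is row 3, column s3: 5/12.
Normalize row 3: new (row 3, s2) = 0/(5/12) = 0.
z-row ← z-row − (-11/12)·(new row 3): 0 − (-11/12)·0 = 0.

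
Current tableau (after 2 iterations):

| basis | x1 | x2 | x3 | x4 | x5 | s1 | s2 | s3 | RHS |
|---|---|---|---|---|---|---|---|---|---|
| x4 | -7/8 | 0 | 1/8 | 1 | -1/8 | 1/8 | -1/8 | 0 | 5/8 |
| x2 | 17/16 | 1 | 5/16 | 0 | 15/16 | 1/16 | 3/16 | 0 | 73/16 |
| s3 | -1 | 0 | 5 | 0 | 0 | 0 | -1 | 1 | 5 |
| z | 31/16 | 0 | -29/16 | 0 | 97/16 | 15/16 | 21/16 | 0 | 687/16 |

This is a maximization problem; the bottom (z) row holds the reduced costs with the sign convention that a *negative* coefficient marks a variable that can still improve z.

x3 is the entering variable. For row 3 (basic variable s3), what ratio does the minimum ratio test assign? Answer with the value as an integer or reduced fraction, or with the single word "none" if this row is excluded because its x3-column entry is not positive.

1

Ratio = RHS / (x3 entry) = 5 / 5 = 1.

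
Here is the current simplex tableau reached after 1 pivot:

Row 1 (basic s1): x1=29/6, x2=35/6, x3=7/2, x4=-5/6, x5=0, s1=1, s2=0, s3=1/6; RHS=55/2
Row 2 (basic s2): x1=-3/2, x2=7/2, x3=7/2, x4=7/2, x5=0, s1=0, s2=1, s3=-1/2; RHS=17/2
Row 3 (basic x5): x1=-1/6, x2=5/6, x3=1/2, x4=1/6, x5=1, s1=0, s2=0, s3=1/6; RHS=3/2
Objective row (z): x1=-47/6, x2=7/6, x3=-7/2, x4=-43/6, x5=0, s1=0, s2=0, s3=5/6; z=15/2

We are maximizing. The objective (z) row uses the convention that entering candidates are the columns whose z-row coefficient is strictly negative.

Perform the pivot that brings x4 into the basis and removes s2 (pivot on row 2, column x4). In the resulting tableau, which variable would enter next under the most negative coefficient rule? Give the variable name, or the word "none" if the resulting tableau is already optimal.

x1

Pivot element 7/2. New z-row = old z-row − (-43/6)·(row 2/(7/2)).
Updated z-row coefficients: x1: -229/21, x2: 25/3, x3: 11/3, x4: 0, x5: 0, s1: 0, s2: 43/21, s3: -4/21.
The most negative is -229/21 in column x1, so x1 would enter next.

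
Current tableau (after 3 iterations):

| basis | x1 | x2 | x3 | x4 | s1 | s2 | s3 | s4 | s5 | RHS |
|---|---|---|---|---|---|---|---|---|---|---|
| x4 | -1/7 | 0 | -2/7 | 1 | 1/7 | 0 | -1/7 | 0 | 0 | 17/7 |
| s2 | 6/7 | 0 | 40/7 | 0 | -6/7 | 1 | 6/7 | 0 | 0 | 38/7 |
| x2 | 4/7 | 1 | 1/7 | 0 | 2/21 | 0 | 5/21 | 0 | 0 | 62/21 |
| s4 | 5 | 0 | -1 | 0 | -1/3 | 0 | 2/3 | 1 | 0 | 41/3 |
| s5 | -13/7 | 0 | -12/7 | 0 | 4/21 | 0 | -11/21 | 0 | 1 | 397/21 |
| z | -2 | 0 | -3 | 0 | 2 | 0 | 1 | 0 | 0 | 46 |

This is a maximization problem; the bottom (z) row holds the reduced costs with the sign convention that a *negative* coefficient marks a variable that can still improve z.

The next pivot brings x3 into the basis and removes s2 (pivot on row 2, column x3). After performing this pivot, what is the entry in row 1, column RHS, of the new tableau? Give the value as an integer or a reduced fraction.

Pivot element is row 2, column x3: 40/7.
Normalize row 2: new (row 2, RHS) = (38/7)/(40/7) = 19/20.
row 1 ← row 1 − (-2/7)·(new row 2): 17/7 − (-2/7)·(19/20) = 27/10.

27/10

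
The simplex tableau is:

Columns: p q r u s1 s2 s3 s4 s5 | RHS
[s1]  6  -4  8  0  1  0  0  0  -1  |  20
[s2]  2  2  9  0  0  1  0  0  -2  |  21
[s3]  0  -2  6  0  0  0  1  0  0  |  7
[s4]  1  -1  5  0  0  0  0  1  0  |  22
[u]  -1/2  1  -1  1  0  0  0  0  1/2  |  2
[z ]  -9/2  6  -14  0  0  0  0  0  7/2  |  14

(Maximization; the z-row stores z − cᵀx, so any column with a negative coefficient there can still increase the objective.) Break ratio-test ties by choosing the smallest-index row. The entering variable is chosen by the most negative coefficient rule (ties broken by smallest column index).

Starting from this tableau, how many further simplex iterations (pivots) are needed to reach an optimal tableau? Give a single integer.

2

pivot: r in, s3 out → z = 91/3
pivot: p in, s1 out → z = 115/3
No improving column remains; optimal.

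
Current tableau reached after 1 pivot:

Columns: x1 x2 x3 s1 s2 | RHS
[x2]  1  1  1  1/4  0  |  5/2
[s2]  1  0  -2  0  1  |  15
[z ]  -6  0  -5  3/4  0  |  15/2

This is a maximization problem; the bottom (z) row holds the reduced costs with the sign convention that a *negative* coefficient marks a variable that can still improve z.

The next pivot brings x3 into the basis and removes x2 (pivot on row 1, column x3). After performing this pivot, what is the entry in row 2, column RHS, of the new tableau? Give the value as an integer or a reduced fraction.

Pivot element is row 1, column x3: 1.
Normalize row 1: new (row 1, RHS) = (5/2)/1 = 5/2.
row 2 ← row 2 − (-2)·(new row 1): 15 − (-2)·(5/2) = 20.

20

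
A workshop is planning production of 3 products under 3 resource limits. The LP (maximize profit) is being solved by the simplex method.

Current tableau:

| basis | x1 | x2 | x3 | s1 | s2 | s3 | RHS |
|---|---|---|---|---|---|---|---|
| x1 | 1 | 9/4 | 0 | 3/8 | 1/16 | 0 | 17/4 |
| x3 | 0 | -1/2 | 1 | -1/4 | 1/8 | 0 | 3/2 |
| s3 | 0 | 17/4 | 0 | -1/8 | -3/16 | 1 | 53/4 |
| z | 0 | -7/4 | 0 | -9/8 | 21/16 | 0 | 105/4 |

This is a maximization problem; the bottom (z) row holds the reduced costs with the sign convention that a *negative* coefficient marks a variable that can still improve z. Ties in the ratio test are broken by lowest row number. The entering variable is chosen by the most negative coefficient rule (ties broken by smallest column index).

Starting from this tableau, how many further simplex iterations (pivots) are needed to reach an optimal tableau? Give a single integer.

pivot: x2 in, x1 out → z = 266/9
pivot: s1 in, x2 out → z = 39
No improving column remains; optimal.

2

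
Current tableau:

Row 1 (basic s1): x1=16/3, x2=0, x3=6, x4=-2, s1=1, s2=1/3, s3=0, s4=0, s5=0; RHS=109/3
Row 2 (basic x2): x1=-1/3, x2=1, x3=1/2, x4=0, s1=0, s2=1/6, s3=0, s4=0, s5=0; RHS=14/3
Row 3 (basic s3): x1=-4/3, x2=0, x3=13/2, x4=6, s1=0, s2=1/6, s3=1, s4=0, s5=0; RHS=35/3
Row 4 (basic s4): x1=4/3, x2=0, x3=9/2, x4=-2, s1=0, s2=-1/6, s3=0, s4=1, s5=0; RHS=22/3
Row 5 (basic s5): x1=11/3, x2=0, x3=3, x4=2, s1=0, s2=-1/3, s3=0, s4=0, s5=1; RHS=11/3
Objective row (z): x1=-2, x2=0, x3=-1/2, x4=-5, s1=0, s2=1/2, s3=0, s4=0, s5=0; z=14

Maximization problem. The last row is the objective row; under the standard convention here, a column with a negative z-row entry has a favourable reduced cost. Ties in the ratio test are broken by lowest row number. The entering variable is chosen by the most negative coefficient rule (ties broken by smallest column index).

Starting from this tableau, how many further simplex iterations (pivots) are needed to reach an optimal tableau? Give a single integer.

2

pivot: x4 in, s5 out → z = 139/6
pivot: s2 in, s3 out → z = 327/14
No improving column remains; optimal.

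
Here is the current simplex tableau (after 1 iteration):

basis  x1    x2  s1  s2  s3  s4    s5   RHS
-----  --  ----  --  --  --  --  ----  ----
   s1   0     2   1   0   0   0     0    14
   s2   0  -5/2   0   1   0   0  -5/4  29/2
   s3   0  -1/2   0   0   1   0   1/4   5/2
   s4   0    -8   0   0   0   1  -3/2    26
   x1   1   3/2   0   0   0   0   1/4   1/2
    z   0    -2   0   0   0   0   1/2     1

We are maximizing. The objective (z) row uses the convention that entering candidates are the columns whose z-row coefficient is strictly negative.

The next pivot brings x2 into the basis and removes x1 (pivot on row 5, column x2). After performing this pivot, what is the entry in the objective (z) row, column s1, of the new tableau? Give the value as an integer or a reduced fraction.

0

Pivot element is row 5, column x2: 3/2.
Normalize row 5: new (row 5, s1) = 0/(3/2) = 0.
z-row ← z-row − (-2)·(new row 5): 0 − (-2)·0 = 0.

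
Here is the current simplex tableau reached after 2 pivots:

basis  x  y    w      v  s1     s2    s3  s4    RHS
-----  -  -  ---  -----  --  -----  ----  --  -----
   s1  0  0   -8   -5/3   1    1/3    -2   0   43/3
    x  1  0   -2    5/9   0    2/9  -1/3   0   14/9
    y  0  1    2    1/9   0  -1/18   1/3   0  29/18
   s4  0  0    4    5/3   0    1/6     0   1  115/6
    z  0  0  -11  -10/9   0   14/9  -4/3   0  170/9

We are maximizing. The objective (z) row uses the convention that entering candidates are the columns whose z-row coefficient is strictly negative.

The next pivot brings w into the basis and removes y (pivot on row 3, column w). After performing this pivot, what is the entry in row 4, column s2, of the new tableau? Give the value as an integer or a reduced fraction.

Pivot element is row 3, column w: 2.
Normalize row 3: new (row 3, s2) = (-1/18)/2 = -1/36.
row 4 ← row 4 − 4·(new row 3): 1/6 − 4·(-1/36) = 5/18.

5/18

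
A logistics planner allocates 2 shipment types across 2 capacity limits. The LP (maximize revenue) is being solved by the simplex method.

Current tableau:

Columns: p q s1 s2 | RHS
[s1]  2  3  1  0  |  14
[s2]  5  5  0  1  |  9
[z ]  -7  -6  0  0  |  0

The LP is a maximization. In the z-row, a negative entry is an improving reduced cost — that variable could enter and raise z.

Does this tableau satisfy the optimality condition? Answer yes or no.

Column p has objective-row coefficient -7, which is negative; an improving pivot exists, so not yet optimal.

no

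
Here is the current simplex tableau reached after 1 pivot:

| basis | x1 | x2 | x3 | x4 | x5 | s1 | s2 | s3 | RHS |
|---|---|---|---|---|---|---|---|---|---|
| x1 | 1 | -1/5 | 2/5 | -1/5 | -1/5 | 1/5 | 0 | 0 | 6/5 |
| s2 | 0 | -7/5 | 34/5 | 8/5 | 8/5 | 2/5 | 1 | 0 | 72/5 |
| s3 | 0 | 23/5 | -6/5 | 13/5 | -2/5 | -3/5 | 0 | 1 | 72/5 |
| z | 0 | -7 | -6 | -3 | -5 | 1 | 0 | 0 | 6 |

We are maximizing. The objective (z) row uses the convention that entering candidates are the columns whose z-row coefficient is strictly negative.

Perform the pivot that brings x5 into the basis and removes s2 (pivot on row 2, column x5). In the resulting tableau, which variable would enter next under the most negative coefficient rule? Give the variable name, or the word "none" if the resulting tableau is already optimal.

x2

Pivot element 8/5. New z-row = old z-row − (-5)·(row 2/(8/5)).
Updated z-row coefficients: x1: 0, x2: -91/8, x3: 61/4, x4: 2, x5: 0, s1: 9/4, s2: 25/8, s3: 0.
The most negative is -91/8 in column x2, so x2 would enter next.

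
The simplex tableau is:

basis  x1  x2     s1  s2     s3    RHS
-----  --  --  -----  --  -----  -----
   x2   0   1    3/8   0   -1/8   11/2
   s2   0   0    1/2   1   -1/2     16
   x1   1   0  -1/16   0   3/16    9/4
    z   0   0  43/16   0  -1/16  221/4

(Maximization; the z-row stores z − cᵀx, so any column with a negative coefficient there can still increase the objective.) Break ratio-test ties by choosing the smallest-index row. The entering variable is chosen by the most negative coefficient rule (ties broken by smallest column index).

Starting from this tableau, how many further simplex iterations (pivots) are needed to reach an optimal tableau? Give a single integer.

1

pivot: s3 in, x1 out → z = 56
No improving column remains; optimal.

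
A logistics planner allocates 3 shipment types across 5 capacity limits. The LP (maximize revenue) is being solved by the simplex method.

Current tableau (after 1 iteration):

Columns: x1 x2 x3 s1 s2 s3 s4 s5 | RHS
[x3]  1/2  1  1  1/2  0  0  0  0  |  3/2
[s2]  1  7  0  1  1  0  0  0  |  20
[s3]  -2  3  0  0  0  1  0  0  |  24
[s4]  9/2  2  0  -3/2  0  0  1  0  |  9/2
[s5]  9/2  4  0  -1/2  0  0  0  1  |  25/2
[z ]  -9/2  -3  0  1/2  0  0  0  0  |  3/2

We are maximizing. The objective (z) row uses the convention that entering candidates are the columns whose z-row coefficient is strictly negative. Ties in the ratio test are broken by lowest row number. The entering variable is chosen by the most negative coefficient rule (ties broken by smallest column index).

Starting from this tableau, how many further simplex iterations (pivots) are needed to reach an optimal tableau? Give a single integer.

pivot: x1 in, s4 out → z = 6
pivot: x2 in, x3 out → z = 51/7
pivot: s1 in, x2 out → z = 15/2
No improving column remains; optimal.

3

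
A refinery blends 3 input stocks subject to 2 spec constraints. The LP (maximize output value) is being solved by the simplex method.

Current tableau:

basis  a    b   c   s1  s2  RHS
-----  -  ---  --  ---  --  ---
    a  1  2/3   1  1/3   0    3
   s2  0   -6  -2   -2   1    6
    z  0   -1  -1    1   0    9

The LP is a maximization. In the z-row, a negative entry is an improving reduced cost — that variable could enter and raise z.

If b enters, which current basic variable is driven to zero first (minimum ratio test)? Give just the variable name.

a

Ratios: row 1 (a): 3/(2/3) = 9/2; row 2 (s2): entry -6 ≤ 0, skip.
Minimum ratio 9/2 is in the a row, so a leaves.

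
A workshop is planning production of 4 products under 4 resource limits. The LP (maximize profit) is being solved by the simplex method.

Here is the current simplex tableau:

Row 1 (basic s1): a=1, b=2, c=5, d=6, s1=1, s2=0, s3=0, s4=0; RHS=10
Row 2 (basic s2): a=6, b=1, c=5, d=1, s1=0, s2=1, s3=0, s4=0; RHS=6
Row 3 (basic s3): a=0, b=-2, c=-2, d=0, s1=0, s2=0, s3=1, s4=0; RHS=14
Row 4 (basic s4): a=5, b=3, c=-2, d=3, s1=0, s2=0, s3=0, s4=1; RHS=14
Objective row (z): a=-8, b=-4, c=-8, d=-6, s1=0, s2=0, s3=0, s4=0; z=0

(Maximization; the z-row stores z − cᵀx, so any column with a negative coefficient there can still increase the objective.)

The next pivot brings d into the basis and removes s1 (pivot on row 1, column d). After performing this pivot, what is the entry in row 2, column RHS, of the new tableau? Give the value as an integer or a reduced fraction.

Pivot element is row 1, column d: 6.
Normalize row 1: new (row 1, RHS) = 10/6 = 5/3.
row 2 ← row 2 − 1·(new row 1): 6 − 1·(5/3) = 13/3.

13/3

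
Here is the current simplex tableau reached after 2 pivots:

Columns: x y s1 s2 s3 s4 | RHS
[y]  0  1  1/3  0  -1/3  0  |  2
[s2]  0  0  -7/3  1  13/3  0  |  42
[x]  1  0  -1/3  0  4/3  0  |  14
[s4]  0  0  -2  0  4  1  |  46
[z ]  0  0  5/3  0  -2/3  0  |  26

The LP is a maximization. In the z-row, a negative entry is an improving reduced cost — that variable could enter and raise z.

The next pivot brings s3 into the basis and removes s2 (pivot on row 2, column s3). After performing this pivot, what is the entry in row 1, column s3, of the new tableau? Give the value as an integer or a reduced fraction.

Pivot element is row 2, column s3: 13/3.
Normalize row 2: new (row 2, s3) = (13/3)/(13/3) = 1.
row 1 ← row 1 − (-1/3)·(new row 2): -1/3 − (-1/3)·1 = 0.

0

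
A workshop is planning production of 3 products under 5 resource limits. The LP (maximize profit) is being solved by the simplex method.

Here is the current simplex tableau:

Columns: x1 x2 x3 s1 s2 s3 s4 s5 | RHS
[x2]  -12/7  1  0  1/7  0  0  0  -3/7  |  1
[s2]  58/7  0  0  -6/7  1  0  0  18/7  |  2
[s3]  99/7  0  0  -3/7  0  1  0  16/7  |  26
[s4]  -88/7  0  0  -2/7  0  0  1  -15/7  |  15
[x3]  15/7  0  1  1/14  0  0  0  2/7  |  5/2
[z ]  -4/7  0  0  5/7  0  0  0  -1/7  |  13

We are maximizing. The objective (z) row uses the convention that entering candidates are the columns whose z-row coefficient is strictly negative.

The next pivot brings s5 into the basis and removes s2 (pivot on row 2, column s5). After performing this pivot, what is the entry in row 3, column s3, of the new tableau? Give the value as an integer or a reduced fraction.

1

Pivot element is row 2, column s5: 18/7.
Normalize row 2: new (row 2, s3) = 0/(18/7) = 0.
row 3 ← row 3 − (16/7)·(new row 2): 1 − (16/7)·0 = 1.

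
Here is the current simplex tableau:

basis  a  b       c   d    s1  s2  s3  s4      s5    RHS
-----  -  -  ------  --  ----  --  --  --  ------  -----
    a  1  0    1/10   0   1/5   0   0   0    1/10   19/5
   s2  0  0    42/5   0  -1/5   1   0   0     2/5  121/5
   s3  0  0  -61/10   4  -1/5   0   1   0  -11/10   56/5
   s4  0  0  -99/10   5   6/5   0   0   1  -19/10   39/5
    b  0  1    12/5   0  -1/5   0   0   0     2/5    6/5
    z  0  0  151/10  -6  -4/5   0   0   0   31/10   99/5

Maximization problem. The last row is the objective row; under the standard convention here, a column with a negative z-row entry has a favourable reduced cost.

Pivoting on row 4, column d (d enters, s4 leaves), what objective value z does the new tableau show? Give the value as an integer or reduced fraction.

729/25

Minimum ratio for d: (39/5)/5 = 39/25.
z changes by −(z-row coeff of d)·ratio = −(-6)·(39/25) = 234/25.
New z = 99/5 + (234/25) = 729/25.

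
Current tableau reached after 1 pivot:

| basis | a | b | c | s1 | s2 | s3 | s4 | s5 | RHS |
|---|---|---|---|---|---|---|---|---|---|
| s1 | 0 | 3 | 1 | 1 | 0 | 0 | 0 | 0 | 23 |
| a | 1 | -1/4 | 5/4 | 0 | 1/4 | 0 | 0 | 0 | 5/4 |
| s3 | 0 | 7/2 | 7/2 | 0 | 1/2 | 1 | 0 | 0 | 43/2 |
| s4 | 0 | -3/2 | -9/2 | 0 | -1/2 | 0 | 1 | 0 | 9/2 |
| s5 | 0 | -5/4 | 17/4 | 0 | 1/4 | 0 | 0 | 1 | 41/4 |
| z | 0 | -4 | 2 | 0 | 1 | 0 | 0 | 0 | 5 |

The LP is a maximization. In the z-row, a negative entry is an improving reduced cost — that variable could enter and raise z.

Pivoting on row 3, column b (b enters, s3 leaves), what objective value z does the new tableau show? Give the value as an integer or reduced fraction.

207/7

Minimum ratio for b: (43/2)/(7/2) = 43/7.
z changes by −(z-row coeff of b)·ratio = −(-4)·(43/7) = 172/7.
New z = 5 + (172/7) = 207/7.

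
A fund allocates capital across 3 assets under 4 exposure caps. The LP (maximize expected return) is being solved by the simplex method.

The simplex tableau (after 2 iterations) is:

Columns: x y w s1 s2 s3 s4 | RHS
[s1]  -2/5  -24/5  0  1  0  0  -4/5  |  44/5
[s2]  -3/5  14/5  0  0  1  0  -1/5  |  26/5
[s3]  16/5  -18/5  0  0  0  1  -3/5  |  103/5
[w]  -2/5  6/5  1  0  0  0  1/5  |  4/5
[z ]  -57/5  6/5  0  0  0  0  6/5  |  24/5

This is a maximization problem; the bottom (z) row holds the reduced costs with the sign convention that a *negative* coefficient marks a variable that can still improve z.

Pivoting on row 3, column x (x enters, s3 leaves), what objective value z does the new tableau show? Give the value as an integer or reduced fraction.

1251/16

Minimum ratio for x: (103/5)/(16/5) = 103/16.
z changes by −(z-row coeff of x)·ratio = −(-57/5)·(103/16) = 5871/80.
New z = 24/5 + (5871/80) = 1251/16.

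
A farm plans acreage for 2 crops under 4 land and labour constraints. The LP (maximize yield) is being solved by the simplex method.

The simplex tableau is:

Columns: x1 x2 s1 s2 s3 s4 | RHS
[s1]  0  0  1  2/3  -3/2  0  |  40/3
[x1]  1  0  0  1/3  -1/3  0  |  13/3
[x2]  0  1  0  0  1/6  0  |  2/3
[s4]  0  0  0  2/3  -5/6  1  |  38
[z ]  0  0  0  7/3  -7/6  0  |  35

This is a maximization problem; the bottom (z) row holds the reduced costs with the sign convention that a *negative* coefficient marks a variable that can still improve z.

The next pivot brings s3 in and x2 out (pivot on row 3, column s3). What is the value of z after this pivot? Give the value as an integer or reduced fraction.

Minimum ratio for s3: (2/3)/(1/6) = 4.
z changes by −(z-row coeff of s3)·ratio = −(-7/6)·4 = 14/3.
New z = 35 + (14/3) = 119/3.

119/3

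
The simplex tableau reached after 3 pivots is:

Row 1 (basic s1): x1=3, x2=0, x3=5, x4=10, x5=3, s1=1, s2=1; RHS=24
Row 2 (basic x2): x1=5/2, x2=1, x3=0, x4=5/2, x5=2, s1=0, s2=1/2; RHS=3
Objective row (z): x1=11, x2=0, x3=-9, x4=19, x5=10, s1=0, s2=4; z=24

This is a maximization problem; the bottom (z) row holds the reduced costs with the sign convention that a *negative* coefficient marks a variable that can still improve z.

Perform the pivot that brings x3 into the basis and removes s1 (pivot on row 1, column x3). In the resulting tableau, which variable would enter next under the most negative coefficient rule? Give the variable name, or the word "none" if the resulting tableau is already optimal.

Pivot element 5. New z-row = old z-row − (-9)·(row 1/5).
Updated z-row coefficients: x1: 82/5, x2: 0, x3: 0, x4: 37, x5: 77/5, s1: 9/5, s2: 29/5.
No coefficient is strictly negative; the tableau after this pivot is optimal.

none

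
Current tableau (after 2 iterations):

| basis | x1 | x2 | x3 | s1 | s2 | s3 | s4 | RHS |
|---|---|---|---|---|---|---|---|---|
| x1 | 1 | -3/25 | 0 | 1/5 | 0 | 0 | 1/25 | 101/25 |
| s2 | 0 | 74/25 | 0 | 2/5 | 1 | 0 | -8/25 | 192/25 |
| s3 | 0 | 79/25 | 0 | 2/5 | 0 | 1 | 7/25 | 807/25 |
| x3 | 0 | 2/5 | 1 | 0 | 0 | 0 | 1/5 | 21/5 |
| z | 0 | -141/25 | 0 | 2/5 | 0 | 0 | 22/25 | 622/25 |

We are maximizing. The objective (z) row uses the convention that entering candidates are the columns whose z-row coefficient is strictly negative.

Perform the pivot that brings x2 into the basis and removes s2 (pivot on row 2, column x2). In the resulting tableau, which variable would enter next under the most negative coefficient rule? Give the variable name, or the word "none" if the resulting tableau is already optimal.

none

Pivot element 74/25. New z-row = old z-row − (-141/25)·(row 2/(74/25)).
Updated z-row coefficients: x1: 0, x2: 0, x3: 0, s1: 43/37, s2: 141/74, s3: 0, s4: 10/37.
No coefficient is strictly negative; the tableau after this pivot is optimal.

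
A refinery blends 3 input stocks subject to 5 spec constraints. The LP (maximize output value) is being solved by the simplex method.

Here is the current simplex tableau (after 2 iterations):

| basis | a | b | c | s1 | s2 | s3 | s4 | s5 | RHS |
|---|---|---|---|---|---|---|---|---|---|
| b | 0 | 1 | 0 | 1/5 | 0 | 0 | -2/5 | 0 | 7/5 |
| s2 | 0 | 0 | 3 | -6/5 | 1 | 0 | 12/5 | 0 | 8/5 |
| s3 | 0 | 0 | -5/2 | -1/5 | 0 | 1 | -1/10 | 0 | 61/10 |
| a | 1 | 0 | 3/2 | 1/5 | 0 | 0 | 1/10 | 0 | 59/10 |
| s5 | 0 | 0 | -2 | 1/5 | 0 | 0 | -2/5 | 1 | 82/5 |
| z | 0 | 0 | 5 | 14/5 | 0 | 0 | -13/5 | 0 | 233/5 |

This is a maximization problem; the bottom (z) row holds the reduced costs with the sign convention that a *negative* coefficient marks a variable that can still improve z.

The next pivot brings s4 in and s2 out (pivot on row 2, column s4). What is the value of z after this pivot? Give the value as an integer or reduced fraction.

145/3

Minimum ratio for s4: (8/5)/(12/5) = 2/3.
z changes by −(z-row coeff of s4)·ratio = −(-13/5)·(2/3) = 26/15.
New z = 233/5 + (26/15) = 145/3.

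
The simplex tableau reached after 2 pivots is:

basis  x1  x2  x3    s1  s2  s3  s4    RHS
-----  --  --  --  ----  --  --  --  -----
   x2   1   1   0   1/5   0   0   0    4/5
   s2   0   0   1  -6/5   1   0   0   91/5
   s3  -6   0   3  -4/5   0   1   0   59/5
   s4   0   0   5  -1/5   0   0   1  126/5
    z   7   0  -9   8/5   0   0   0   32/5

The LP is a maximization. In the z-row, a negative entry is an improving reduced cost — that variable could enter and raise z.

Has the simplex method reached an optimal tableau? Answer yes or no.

Column x3 has objective-row coefficient -9, which is negative; an improving pivot exists, so not yet optimal.

no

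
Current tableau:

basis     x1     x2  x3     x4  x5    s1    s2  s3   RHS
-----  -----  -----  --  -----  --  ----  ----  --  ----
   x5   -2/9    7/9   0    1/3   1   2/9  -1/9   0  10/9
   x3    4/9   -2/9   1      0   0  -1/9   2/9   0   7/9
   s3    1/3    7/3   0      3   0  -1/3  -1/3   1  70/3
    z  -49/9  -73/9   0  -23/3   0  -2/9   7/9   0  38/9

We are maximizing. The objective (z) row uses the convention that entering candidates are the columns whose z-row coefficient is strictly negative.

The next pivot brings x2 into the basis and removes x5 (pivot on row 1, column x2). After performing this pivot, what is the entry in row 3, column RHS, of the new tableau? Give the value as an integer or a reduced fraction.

20

Pivot element is row 1, column x2: 7/9.
Normalize row 1: new (row 1, RHS) = (10/9)/(7/9) = 10/7.
row 3 ← row 3 − (7/3)·(new row 1): 70/3 − (7/3)·(10/7) = 20.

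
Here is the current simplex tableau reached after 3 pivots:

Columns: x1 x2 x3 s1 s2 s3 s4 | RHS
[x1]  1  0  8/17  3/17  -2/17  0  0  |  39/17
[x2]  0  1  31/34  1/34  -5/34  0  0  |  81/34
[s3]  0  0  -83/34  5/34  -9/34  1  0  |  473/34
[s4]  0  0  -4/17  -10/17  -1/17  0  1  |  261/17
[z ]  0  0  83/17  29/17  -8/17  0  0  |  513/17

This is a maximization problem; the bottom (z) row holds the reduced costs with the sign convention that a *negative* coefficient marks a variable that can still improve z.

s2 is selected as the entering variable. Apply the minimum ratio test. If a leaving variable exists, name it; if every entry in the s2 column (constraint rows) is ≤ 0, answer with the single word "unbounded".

s2-column entries: row 1: -2/17, row 2: -5/34, row 3: -9/34, row 4: -1/17. All ≤ 0, so s2 can increase without bound; the LP is unbounded in this direction.

unbounded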